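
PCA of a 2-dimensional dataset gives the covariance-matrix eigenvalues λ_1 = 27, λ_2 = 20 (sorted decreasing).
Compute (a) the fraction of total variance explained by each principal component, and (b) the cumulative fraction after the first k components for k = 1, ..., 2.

Step 1 — total variance = trace(Sigma) = Σ λ_i = 27 + 20 = 47.

Step 2 — fraction explained by component i = λ_i / Σ λ:
  PC1: 27/47 = 0.5745
  PC2: 20/47 = 0.4255

Step 3 — cumulative fraction after k components = (λ_1 + ... + λ_k) / Σ λ:
  k = 1: 27/47 = 0.5745
  k = 2: (27 + 20)/47 = 47/47 = 1

Summary (fraction, with percent):

explained: PC1 0.5745 (57.45%), PC2 0.4255 (42.55%);  cumulative: 0.5745, 1


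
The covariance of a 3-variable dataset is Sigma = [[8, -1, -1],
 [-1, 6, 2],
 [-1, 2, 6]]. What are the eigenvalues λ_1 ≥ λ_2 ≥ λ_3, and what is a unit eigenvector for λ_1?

Step 1 — characteristic polynomial p(λ) = det(λI - Sigma) = λ³ - tr·λ² + c_1·λ - det, where tr = trace, c_1 = sum of the principal 2×2 minors, det = det(Sigma):
  tr = 8 + 6 + 6 = 20,
  c_1 = (8·6 - (-1)²) + (8·6 - (-1)²) + (6·6 - (2)²) = 47 + 47 + 32 = 126,
  det = 8·(6·6 - (2)²) - (-1)·((-1)·6 - (2)·(-1)) + (-1)·((-1)·(2) - 6·(-1)) = 8·(32) - (-1)·(-4) + (-1)·(4) = 248.
  So p(λ) = λ³ - 20λ² + 126λ - 248.
Step 2 — look for an integer root (rational root theorem: any rational root is an integer divisor of 248). Testing λ = 4:
  p(4) = 64 - 320 + 504 - 248 = 0  ✓
  Dividing out (λ - 4): p(λ) = (λ - 4)(λ² - 16λ + 62).
Step 3 — remaining eigenvalues from the quadratic λ² - 16λ + 62 = 0:
  Δ = 16² - 4·62 = 256 - 248 = 8,  λ = (16 ± √8)/2 = (16 ± 2.8284)/2 ≈ 9.4142 or 6.5858.
  Sorted: λ_1 = 9.4142,  λ_2 = 6.5858,  λ_3 = 4  (check: sum = 20 = tr ✓).

Step 4 — unit eigenvector for λ_1 ≈ 9.4142: v spans the null space of (Sigma - λ_1 I), whose rows are
  r_1 = (-1.4142, -1, -1),  r_2 = (-1, -3.4142, 2),  r_3 = (-1, 2, -3.4142).
  v is orthogonal to every row, so take v ∝ r_1 × r_2 = ((-1)·(2) - (-1)·(-3.4142), (-1)·(-1) - (-1.4142)·(2), (-1.4142)·(-3.4142) - (-1)·(-1)) ≈ (-5.4142, 3.8284, 3.8284).
  Rescale (multiply by -1 so the first nonzero entry is positive): u = (5.4142, -3.8284, -3.8284).
  ||u|| = √((5.4142)² + (-3.8284)² + (-3.8284)²) = √(58.6274) ≈ 7.6569,  v_1 = u/||u|| ≈ (0.7071, -0.5, -0.5) (||v_1|| = 1).

λ_1 = 9.4142,  λ_2 = 6.5858,  λ_3 = 4;  v_1 ≈ (0.7071, -0.5, -0.5)


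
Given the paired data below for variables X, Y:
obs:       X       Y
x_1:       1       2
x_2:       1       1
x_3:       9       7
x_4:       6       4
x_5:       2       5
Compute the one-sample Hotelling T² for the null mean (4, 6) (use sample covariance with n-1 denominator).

Step 1 — sample mean vector:
  mean(X) = (1 + 1 + 9 + 6 + 2) / 5 = 19/5 = 3.8
  mean(Y) = (2 + 1 + 7 + 4 + 5) / 5 = 19/5 = 3.8
  x̄ = (3.8, 3.8),  deviation x̄ - mu_0 = (3.8, 3.8) - (4, 6) = (-0.2, -2.2).

Step 2 — sample covariance matrix, S[i,j] = (1/(n-1)) · Σ_k (x_{k,i} - mean_i) · (x_{k,j} - mean_j), divisor n-1 = 4:
  S[X,X] = ((-2.8)·(-2.8) + (-2.8)·(-2.8) + (5.2)·(5.2) + (2.2)·(2.2) + (-1.8)·(-1.8)) / 4 = 50.8/4 = 12.7
  S[X,Y] = ((-2.8)·(-1.8) + (-2.8)·(-2.8) + (5.2)·(3.2) + (2.2)·(0.2) + (-1.8)·(1.2)) / 4 = 27.8/4 = 6.95
  S[Y,Y] = ((-1.8)·(-1.8) + (-2.8)·(-2.8) + (3.2)·(3.2) + (0.2)·(0.2) + (1.2)·(1.2)) / 4 = 22.8/4 = 5.7
  S = [[12.7, 6.95],
 [6.95, 5.7]].

Step 3 — invert S. det(S) = 12.7·5.7 - (6.95)² = 24.0875.
  S^{-1} = (1/det) · [[d, -b], [-b, a]] = [[0.2366, -0.2885],
 [-0.2885, 0.5272]].

Step 4 — quadratic form (x̄ - mu_0)^T · S^{-1} · (x̄ - mu_0):
  S^{-1} · (x̄ - mu_0) = (0.5874, -1.1022),
  (x̄ - mu_0)^T · [...] = (-0.2)·(0.5874) + (-2.2)·(-1.1022) = 2.3074.

Step 5 — scale by n: T² = 5 · 2.3074 = 11.5371.

T² ≈ 11.5371


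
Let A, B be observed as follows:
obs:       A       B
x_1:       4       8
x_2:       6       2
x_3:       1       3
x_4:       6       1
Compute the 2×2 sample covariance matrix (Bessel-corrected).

Step 1 — column means:
  mean(A) = (4 + 6 + 1 + 6) / 4 = 17/4 = 4.25
  mean(B) = (8 + 2 + 3 + 1) / 4 = 14/4 = 3.5

Step 2 — sample covariance S[i,j] = (1/(n-1)) · Σ_k (x_{k,i} - mean_i) · (x_{k,j} - mean_j), with n-1 = 3.
  S[A,A] = ((-0.25)·(-0.25) + (1.75)·(1.75) + (-3.25)·(-3.25) + (1.75)·(1.75)) / 3 = 16.75/3 = 5.5833
  S[A,B] = ((-0.25)·(4.5) + (1.75)·(-1.5) + (-3.25)·(-0.5) + (1.75)·(-2.5)) / 3 = -6.5/3 = -2.1667
  S[B,B] = ((4.5)·(4.5) + (-1.5)·(-1.5) + (-0.5)·(-0.5) + (-2.5)·(-2.5)) / 3 = 29/3 = 9.6667

S is symmetric (S[j,i] = S[i,j]). Assembling:

S = [[5.5833, -2.1667],
 [-2.1667, 9.6667]]


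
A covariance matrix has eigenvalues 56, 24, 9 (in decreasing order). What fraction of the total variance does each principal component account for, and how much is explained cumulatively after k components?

Step 1 — total variance = trace(Sigma) = Σ λ_i = 56 + 24 + 9 = 89.

Step 2 — fraction explained by component i = λ_i / Σ λ:
  PC1: 56/89 = 0.6292
  PC2: 24/89 = 0.2697
  PC3: 9/89 = 0.1011

Step 3 — cumulative fraction after k components = (λ_1 + ... + λ_k) / Σ λ:
  k = 1: 56/89 = 0.6292
  k = 2: (56 + 24)/89 = 80/89 = 0.8989
  k = 3: (56 + 24 + 9)/89 = 89/89 = 1

Summary (fraction, with percent):

explained: PC1 0.6292 (62.92%), PC2 0.2697 (26.97%), PC3 0.1011 (10.11%);  cumulative: 0.6292, 0.8989, 1


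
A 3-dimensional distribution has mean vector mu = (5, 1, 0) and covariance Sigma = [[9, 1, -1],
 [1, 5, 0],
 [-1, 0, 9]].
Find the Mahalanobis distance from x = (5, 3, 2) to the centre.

Step 1 — centre the observation: (x - mu) = (0, 2, 2).

Step 2 — invert Sigma (cofactor / det for 3×3, or solve directly):
  Sigma^{-1} = [[0.1151, -0.023, 0.0128],
 [-0.023, 0.2046, -0.0026],
 [0.0128, -0.0026, 0.1125]].

Step 3 — form the quadratic (x - mu)^T · Sigma^{-1} · (x - mu):
  Sigma^{-1} · (x - mu) = (-0.0205, 0.4041, 0.2199).
  (x - mu)^T · [Sigma^{-1} · (x - mu)] = (0)·(-0.0205) + (2)·(0.4041) + (2)·(0.2199) = 1.2481.

Step 4 — take square root: d = √(1.2481) ≈ 1.1172.

d(x, mu) = √(1.2481) ≈ 1.1172


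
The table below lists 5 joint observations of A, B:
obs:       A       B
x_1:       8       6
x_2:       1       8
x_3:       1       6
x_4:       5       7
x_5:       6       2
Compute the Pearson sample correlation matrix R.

Step 1 — column means:
  mean(A) = (8 + 1 + 1 + 5 + 6) / 5 = 21/5 = 4.2
  mean(B) = (6 + 8 + 6 + 7 + 2) / 5 = 29/5 = 5.8

Step 2 — sample variances and covariances s[i,j] = (1/(n-1)) · Σ_k (x_{k,i} - mean_i) · (x_{k,j} - mean_j), with n-1 = 4:
  s[A,A] = ((3.8)·(3.8) + (-3.2)·(-3.2) + (-3.2)·(-3.2) + (0.8)·(0.8) + (1.8)·(1.8)) / 4 = 38.8/4 = 9.7
  s[A,B] = ((3.8)·(0.2) + (-3.2)·(2.2) + (-3.2)·(0.2) + (0.8)·(1.2) + (1.8)·(-3.8)) / 4 = -12.8/4 = -3.2
  s[B,B] = ((0.2)·(0.2) + (2.2)·(2.2) + (0.2)·(0.2) + (1.2)·(1.2) + (-3.8)·(-3.8)) / 4 = 20.8/4 = 5.2
  Sample standard deviations s_i = √(s[i,i]):
  s(A) = √(9.7) = 3.1145
  s(B) = √(5.2) = 2.2804

Step 3 — r_{ij} = s_{ij} / (s_i · s_j):
  r[A,A] = 1 (diagonal).
  r[A,B] = -3.2 / (3.1145 · 2.2804) = -3.2 / 7.1021 = -0.4506
  r[B,B] = 1 (diagonal).

R is symmetric with unit diagonal. Assembling:

R = [[1, -0.4506],
 [-0.4506, 1]]


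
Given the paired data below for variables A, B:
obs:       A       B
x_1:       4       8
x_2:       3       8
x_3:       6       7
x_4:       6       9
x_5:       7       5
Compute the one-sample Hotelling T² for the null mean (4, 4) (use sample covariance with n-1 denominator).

Step 1 — sample mean vector:
  mean(A) = (4 + 3 + 6 + 6 + 7) / 5 = 26/5 = 5.2
  mean(B) = (8 + 8 + 7 + 9 + 5) / 5 = 37/5 = 7.4
  x̄ = (5.2, 7.4),  deviation x̄ - mu_0 = (5.2, 7.4) - (4, 4) = (1.2, 3.4).

Step 2 — sample covariance matrix, S[i,j] = (1/(n-1)) · Σ_k (x_{k,i} - mean_i) · (x_{k,j} - mean_j), divisor n-1 = 4:
  S[A,A] = ((-1.2)·(-1.2) + (-2.2)·(-2.2) + (0.8)·(0.8) + (0.8)·(0.8) + (1.8)·(1.8)) / 4 = 10.8/4 = 2.7
  S[A,B] = ((-1.2)·(0.6) + (-2.2)·(0.6) + (0.8)·(-0.4) + (0.8)·(1.6) + (1.8)·(-2.4)) / 4 = -5.4/4 = -1.35
  S[B,B] = ((0.6)·(0.6) + (0.6)·(0.6) + (-0.4)·(-0.4) + (1.6)·(1.6) + (-2.4)·(-2.4)) / 4 = 9.2/4 = 2.3
  S = [[2.7, -1.35],
 [-1.35, 2.3]].

Step 3 — invert S. det(S) = 2.7·2.3 - (-1.35)² = 4.3875.
  S^{-1} = (1/det) · [[d, -b], [-b, a]] = [[0.5242, 0.3077],
 [0.3077, 0.6154]].

Step 4 — quadratic form (x̄ - mu_0)^T · S^{-1} · (x̄ - mu_0):
  S^{-1} · (x̄ - mu_0) = (1.6752, 2.4615),
  (x̄ - mu_0)^T · [...] = (1.2)·(1.6752) + (3.4)·(2.4615) = 10.3795.

Step 5 — scale by n: T² = 5 · 10.3795 = 51.8974.

T² ≈ 51.8974


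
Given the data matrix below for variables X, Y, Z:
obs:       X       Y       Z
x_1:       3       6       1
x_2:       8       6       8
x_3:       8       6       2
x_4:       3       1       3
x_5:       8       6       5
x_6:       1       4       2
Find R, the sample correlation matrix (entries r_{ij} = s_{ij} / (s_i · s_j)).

Step 1 — column means:
  mean(X) = (3 + 8 + 8 + 3 + 8 + 1) / 6 = 31/6 = 5.1667
  mean(Y) = (6 + 6 + 6 + 1 + 6 + 4) / 6 = 29/6 = 4.8333
  mean(Z) = (1 + 8 + 2 + 3 + 5 + 2) / 6 = 21/6 = 3.5

Step 2 — sample variances and covariances s[i,j] = (1/(n-1)) · Σ_k (x_{k,i} - mean_i) · (x_{k,j} - mean_j), with n-1 = 5:
  s[X,X] = ((-2.1667)·(-2.1667) + (2.8333)·(2.8333) + (2.8333)·(2.8333) + (-2.1667)·(-2.1667) + (2.8333)·(2.8333) + (-4.1667)·(-4.1667)) / 5 = 50.8333/5 = 10.1667
  s[X,Y] = ((-2.1667)·(1.1667) + (2.8333)·(1.1667) + (2.8333)·(1.1667) + (-2.1667)·(-3.8333) + (2.8333)·(1.1667) + (-4.1667)·(-0.8333)) / 5 = 19.1667/5 = 3.8333
  s[X,Z] = ((-2.1667)·(-2.5) + (2.8333)·(4.5) + (2.8333)·(-1.5) + (-2.1667)·(-0.5) + (2.8333)·(1.5) + (-4.1667)·(-1.5)) / 5 = 25.5/5 = 5.1
  s[Y,Y] = ((1.1667)·(1.1667) + (1.1667)·(1.1667) + (1.1667)·(1.1667) + (-3.8333)·(-3.8333) + (1.1667)·(1.1667) + (-0.8333)·(-0.8333)) / 5 = 20.8333/5 = 4.1667
  s[Y,Z] = ((1.1667)·(-2.5) + (1.1667)·(4.5) + (1.1667)·(-1.5) + (-3.8333)·(-0.5) + (1.1667)·(1.5) + (-0.8333)·(-1.5)) / 5 = 5.5/5 = 1.1
  s[Z,Z] = ((-2.5)·(-2.5) + (4.5)·(4.5) + (-1.5)·(-1.5) + (-0.5)·(-0.5) + (1.5)·(1.5) + (-1.5)·(-1.5)) / 5 = 33.5/5 = 6.7
  Sample standard deviations s_i = √(s[i,i]):
  s(X) = √(10.1667) = 3.1885
  s(Y) = √(4.1667) = 2.0412
  s(Z) = √(6.7) = 2.5884

Step 3 — r_{ij} = s_{ij} / (s_i · s_j):
  r[X,X] = 1 (diagonal).
  r[X,Y] = 3.8333 / (3.1885 · 2.0412) = 3.8333 / 6.5085 = 0.589
  r[X,Z] = 5.1 / (3.1885 · 2.5884) = 5.1 / 8.2533 = 0.6179
  r[Y,Y] = 1 (diagonal).
  r[Y,Z] = 1.1 / (2.0412 · 2.5884) = 1.1 / 5.2836 = 0.2082
  r[Z,Z] = 1 (diagonal).

R is symmetric with unit diagonal. Assembling:

R = [[1, 0.589, 0.6179],
 [0.589, 1, 0.2082],
 [0.6179, 0.2082, 1]]


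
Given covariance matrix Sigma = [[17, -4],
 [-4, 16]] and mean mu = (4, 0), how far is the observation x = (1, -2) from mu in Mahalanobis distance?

Step 1 — centre the observation: (x - mu) = (-3, -2).

Step 2 — invert Sigma. det(Sigma) = 17·16 - (-4)² = 256.
  Sigma^{-1} = (1/det) · [[d, -b], [-b, a]] = [[0.0625, 0.0156],
 [0.0156, 0.0664]].

Step 3 — form the quadratic (x - mu)^T · Sigma^{-1} · (x - mu):
  Sigma^{-1} · (x - mu) = (-0.2188, -0.1797).
  (x - mu)^T · [Sigma^{-1} · (x - mu)] = (-3)·(-0.2188) + (-2)·(-0.1797) = 1.0156.

Step 4 — take square root: d = √(1.0156) ≈ 1.0078.

d(x, mu) = √(1.0156) ≈ 1.0078


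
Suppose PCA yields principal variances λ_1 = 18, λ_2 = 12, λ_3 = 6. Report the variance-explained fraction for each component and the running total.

Step 1 — total variance = trace(Sigma) = Σ λ_i = 18 + 12 + 6 = 36.

Step 2 — fraction explained by component i = λ_i / Σ λ:
  PC1: 18/36 = 0.5
  PC2: 12/36 = 0.3333
  PC3: 6/36 = 0.1667

Step 3 — cumulative fraction after k components = (λ_1 + ... + λ_k) / Σ λ:
  k = 1: 18/36 = 0.5
  k = 2: (18 + 12)/36 = 30/36 = 0.8333
  k = 3: (18 + 12 + 6)/36 = 36/36 = 1

Summary (fraction, with percent):

explained: PC1 0.5 (50%), PC2 0.3333 (33.33%), PC3 0.1667 (16.67%);  cumulative: 0.5, 0.8333, 1


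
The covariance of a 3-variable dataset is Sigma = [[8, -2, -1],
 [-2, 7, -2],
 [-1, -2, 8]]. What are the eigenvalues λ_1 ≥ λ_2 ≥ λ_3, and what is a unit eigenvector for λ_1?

Step 1 — characteristic polynomial p(λ) = det(λI - Sigma) = λ³ - tr·λ² + c_1·λ - det, where tr = trace, c_1 = sum of the principal 2×2 minors, det = det(Sigma):
  tr = 8 + 7 + 8 = 23,
  c_1 = (8·7 - (-2)²) + (8·8 - (-1)²) + (7·8 - (-2)²) = 52 + 63 + 52 = 167,
  det = 8·(7·8 - (-2)²) - (-2)·((-2)·8 - (-2)·(-1)) + (-1)·((-2)·(-2) - 7·(-1)) = 8·(52) - (-2)·(-18) + (-1)·(11) = 369.
  So p(λ) = λ³ - 23λ² + 167λ - 369.
Step 2 — look for an integer root (rational root theorem: any rational root is an integer divisor of 369). Testing λ = 9:
  p(9) = 729 - 1863 + 1503 - 369 = 0  ✓
  Dividing out (λ - 9): p(λ) = (λ - 9)(λ² - 14λ + 41).
Step 3 — remaining eigenvalues from the quadratic λ² - 14λ + 41 = 0:
  Δ = 14² - 4·41 = 196 - 164 = 32,  λ = (14 ± √32)/2 = (14 ± 5.6569)/2 ≈ 9.8284 or 4.1716.
  Sorted: λ_1 = 9.8284,  λ_2 = 9,  λ_3 = 4.1716  (check: sum = 23 = tr ✓).

Step 4 — unit eigenvector for λ_1 ≈ 9.8284: v spans the null space of (Sigma - λ_1 I), whose rows are
  r_1 = (-1.8284, -2, -1),  r_2 = (-2, -2.8284, -2),  r_3 = (-1, -2, -1.8284).
  v is orthogonal to every row, so take v ∝ r_1 × r_2 = ((-2)·(-2) - (-1)·(-2.8284), (-1)·(-2) - (-1.8284)·(-2), (-1.8284)·(-2.8284) - (-2)·(-2)) ≈ (1.1716, -1.6569, 1.1716).
  Let u = (1.1716, -1.6569, 1.1716).
  ||u|| = √((1.1716)² + (-1.6569)² + (1.1716)²) = √(5.4903) ≈ 2.3431,  v_1 = u/||u|| ≈ (0.5, -0.7071, 0.5) (||v_1|| = 1).

λ_1 = 9.8284,  λ_2 = 9,  λ_3 = 4.1716;  v_1 ≈ (0.5, -0.7071, 0.5)


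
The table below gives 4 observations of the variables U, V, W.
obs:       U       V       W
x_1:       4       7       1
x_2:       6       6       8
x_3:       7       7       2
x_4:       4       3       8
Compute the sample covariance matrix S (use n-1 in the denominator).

Step 1 — column means:
  mean(U) = (4 + 6 + 7 + 4) / 4 = 21/4 = 5.25
  mean(V) = (7 + 6 + 7 + 3) / 4 = 23/4 = 5.75
  mean(W) = (1 + 8 + 2 + 8) / 4 = 19/4 = 4.75

Step 2 — sample covariance S[i,j] = (1/(n-1)) · Σ_k (x_{k,i} - mean_i) · (x_{k,j} - mean_j), with n-1 = 3.
  S[U,U] = ((-1.25)·(-1.25) + (0.75)·(0.75) + (1.75)·(1.75) + (-1.25)·(-1.25)) / 3 = 6.75/3 = 2.25
  S[U,V] = ((-1.25)·(1.25) + (0.75)·(0.25) + (1.75)·(1.25) + (-1.25)·(-2.75)) / 3 = 4.25/3 = 1.4167
  S[U,W] = ((-1.25)·(-3.75) + (0.75)·(3.25) + (1.75)·(-2.75) + (-1.25)·(3.25)) / 3 = -1.75/3 = -0.5833
  S[V,V] = ((1.25)·(1.25) + (0.25)·(0.25) + (1.25)·(1.25) + (-2.75)·(-2.75)) / 3 = 10.75/3 = 3.5833
  S[V,W] = ((1.25)·(-3.75) + (0.25)·(3.25) + (1.25)·(-2.75) + (-2.75)·(3.25)) / 3 = -16.25/3 = -5.4167
  S[W,W] = ((-3.75)·(-3.75) + (3.25)·(3.25) + (-2.75)·(-2.75) + (3.25)·(3.25)) / 3 = 42.75/3 = 14.25

S is symmetric (S[j,i] = S[i,j]). Assembling:

S = [[2.25, 1.4167, -0.5833],
 [1.4167, 3.5833, -5.4167],
 [-0.5833, -5.4167, 14.25]]


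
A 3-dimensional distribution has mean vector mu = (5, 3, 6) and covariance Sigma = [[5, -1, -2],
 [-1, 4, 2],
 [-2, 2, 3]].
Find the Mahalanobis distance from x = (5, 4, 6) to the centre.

Step 1 — centre the observation: (x - mu) = (0, 1, 0).

Step 2 — invert Sigma (cofactor / det for 3×3, or solve directly):
  Sigma^{-1} = [[0.2759, -0.0345, 0.2069],
 [-0.0345, 0.3793, -0.2759],
 [0.2069, -0.2759, 0.6552]].

Step 3 — form the quadratic (x - mu)^T · Sigma^{-1} · (x - mu):
  Sigma^{-1} · (x - mu) = (-0.0345, 0.3793, -0.2759).
  (x - mu)^T · [Sigma^{-1} · (x - mu)] = (0)·(-0.0345) + (1)·(0.3793) + (0)·(-0.2759) = 0.3793.

Step 4 — take square root: d = √(0.3793) ≈ 0.6159.

d(x, mu) = √(0.3793) ≈ 0.6159


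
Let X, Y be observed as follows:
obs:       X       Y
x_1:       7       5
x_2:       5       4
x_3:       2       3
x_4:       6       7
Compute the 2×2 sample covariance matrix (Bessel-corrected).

Step 1 — column means:
  mean(X) = (7 + 5 + 2 + 6) / 4 = 20/4 = 5
  mean(Y) = (5 + 4 + 3 + 7) / 4 = 19/4 = 4.75

Step 2 — sample covariance S[i,j] = (1/(n-1)) · Σ_k (x_{k,i} - mean_i) · (x_{k,j} - mean_j), with n-1 = 3.
  S[X,X] = ((2)·(2) + (0)·(0) + (-3)·(-3) + (1)·(1)) / 3 = 14/3 = 4.6667
  S[X,Y] = ((2)·(0.25) + (0)·(-0.75) + (-3)·(-1.75) + (1)·(2.25)) / 3 = 8/3 = 2.6667
  S[Y,Y] = ((0.25)·(0.25) + (-0.75)·(-0.75) + (-1.75)·(-1.75) + (2.25)·(2.25)) / 3 = 8.75/3 = 2.9167

S is symmetric (S[j,i] = S[i,j]). Assembling:

S = [[4.6667, 2.6667],
 [2.6667, 2.9167]]


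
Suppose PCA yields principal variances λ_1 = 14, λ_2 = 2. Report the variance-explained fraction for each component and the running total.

Step 1 — total variance = trace(Sigma) = Σ λ_i = 14 + 2 = 16.

Step 2 — fraction explained by component i = λ_i / Σ λ:
  PC1: 14/16 = 0.875
  PC2: 2/16 = 0.125

Step 3 — cumulative fraction after k components = (λ_1 + ... + λ_k) / Σ λ:
  k = 1: 14/16 = 0.875
  k = 2: (14 + 2)/16 = 16/16 = 1

Summary (fraction, with percent):

explained: PC1 0.875 (87.5%), PC2 0.125 (12.5%);  cumulative: 0.875, 1


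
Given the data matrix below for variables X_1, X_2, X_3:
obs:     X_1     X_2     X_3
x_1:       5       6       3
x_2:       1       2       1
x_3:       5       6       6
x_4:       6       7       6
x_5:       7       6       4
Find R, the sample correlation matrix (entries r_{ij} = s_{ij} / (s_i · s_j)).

Step 1 — column means:
  mean(X_1) = (5 + 1 + 5 + 6 + 7) / 5 = 24/5 = 4.8
  mean(X_2) = (6 + 2 + 6 + 7 + 6) / 5 = 27/5 = 5.4
  mean(X_3) = (3 + 1 + 6 + 6 + 4) / 5 = 20/5 = 4

Step 2 — sample variances and covariances s[i,j] = (1/(n-1)) · Σ_k (x_{k,i} - mean_i) · (x_{k,j} - mean_j), with n-1 = 4:
  s[X_1,X_1] = ((0.2)·(0.2) + (-3.8)·(-3.8) + (0.2)·(0.2) + (1.2)·(1.2) + (2.2)·(2.2)) / 4 = 20.8/4 = 5.2
  s[X_1,X_2] = ((0.2)·(0.6) + (-3.8)·(-3.4) + (0.2)·(0.6) + (1.2)·(1.6) + (2.2)·(0.6)) / 4 = 16.4/4 = 4.1
  s[X_1,X_3] = ((0.2)·(-1) + (-3.8)·(-3) + (0.2)·(2) + (1.2)·(2) + (2.2)·(0)) / 4 = 14/4 = 3.5
  s[X_2,X_2] = ((0.6)·(0.6) + (-3.4)·(-3.4) + (0.6)·(0.6) + (1.6)·(1.6) + (0.6)·(0.6)) / 4 = 15.2/4 = 3.8
  s[X_2,X_3] = ((0.6)·(-1) + (-3.4)·(-3) + (0.6)·(2) + (1.6)·(2) + (0.6)·(0)) / 4 = 14/4 = 3.5
  s[X_3,X_3] = ((-1)·(-1) + (-3)·(-3) + (2)·(2) + (2)·(2) + (0)·(0)) / 4 = 18/4 = 4.5
  Sample standard deviations s_i = √(s[i,i]):
  s(X_1) = √(5.2) = 2.2804
  s(X_2) = √(3.8) = 1.9494
  s(X_3) = √(4.5) = 2.1213

Step 3 — r_{ij} = s_{ij} / (s_i · s_j):
  r[X_1,X_1] = 1 (diagonal).
  r[X_1,X_2] = 4.1 / (2.2804 · 1.9494) = 4.1 / 4.4452 = 0.9223
  r[X_1,X_3] = 3.5 / (2.2804 · 2.1213) = 3.5 / 4.8374 = 0.7235
  r[X_2,X_2] = 1 (diagonal).
  r[X_2,X_3] = 3.5 / (1.9494 · 2.1213) = 3.5 / 4.1352 = 0.8464
  r[X_3,X_3] = 1 (diagonal).

R is symmetric with unit diagonal. Assembling:

R = [[1, 0.9223, 0.7235],
 [0.9223, 1, 0.8464],
 [0.7235, 0.8464, 1]]


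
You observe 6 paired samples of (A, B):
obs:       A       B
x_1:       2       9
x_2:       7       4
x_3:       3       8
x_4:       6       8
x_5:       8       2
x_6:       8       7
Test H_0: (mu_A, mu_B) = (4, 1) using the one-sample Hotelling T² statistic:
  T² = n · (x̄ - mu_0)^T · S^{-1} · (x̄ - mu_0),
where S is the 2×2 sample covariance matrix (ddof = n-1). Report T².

Step 1 — sample mean vector:
  mean(A) = (2 + 7 + 3 + 6 + 8 + 8) / 6 = 34/6 = 5.6667
  mean(B) = (9 + 4 + 8 + 8 + 2 + 7) / 6 = 38/6 = 6.3333
  x̄ = (5.6667, 6.3333),  deviation x̄ - mu_0 = (5.6667, 6.3333) - (4, 1) = (1.6667, 5.3333).

Step 2 — sample covariance matrix, S[i,j] = (1/(n-1)) · Σ_k (x_{k,i} - mean_i) · (x_{k,j} - mean_j), divisor n-1 = 5:
  S[A,A] = ((-3.6667)·(-3.6667) + (1.3333)·(1.3333) + (-2.6667)·(-2.6667) + (0.3333)·(0.3333) + (2.3333)·(2.3333) + (2.3333)·(2.3333)) / 5 = 33.3333/5 = 6.6667
  S[A,B] = ((-3.6667)·(2.6667) + (1.3333)·(-2.3333) + (-2.6667)·(1.6667) + (0.3333)·(1.6667) + (2.3333)·(-4.3333) + (2.3333)·(0.6667)) / 5 = -25.3333/5 = -5.0667
  S[B,B] = ((2.6667)·(2.6667) + (-2.3333)·(-2.3333) + (1.6667)·(1.6667) + (1.6667)·(1.6667) + (-4.3333)·(-4.3333) + (0.6667)·(0.6667)) / 5 = 37.3333/5 = 7.4667
  S = [[6.6667, -5.0667],
 [-5.0667, 7.4667]].

Step 3 — invert S. det(S) = 6.6667·7.4667 - (-5.0667)² = 24.1067.
  S^{-1} = (1/det) · [[d, -b], [-b, a]] = [[0.3097, 0.2102],
 [0.2102, 0.2765]].

Step 4 — quadratic form (x̄ - mu_0)^T · S^{-1} · (x̄ - mu_0):
  S^{-1} · (x̄ - mu_0) = (1.6372, 1.8252),
  (x̄ - mu_0)^T · [...] = (1.6667)·(1.6372) + (5.3333)·(1.8252) = 12.4631.

Step 5 — scale by n: T² = 6 · 12.4631 = 74.7788.

T² ≈ 74.7788


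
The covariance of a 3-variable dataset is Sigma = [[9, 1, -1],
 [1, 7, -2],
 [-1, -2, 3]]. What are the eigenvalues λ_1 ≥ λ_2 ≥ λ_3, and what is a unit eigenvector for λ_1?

Step 1 — characteristic polynomial p(λ) = det(λI - Sigma) = λ³ - tr·λ² + c_1·λ - det, where tr = trace, c_1 = sum of the principal 2×2 minors, det = det(Sigma):
  tr = 9 + 7 + 3 = 19,
  c_1 = (9·7 - (1)²) + (9·3 - (-1)²) + (7·3 - (-2)²) = 62 + 26 + 17 = 105,
  det = 9·(7·3 - (-2)²) - (1)·((1)·3 - (-2)·(-1)) + (-1)·((1)·(-2) - 7·(-1)) = 9·(17) - (1)·(1) + (-1)·(5) = 147.
  So p(λ) = λ³ - 19λ² + 105λ - 147.
Step 2 — look for an integer root (rational root theorem: any rational root is an integer divisor of 147). Testing λ = 7:
  p(7) = 343 - 931 + 735 - 147 = 0  ✓
  Dividing out (λ - 7): p(λ) = (λ - 7)(λ² - 12λ + 21).
Step 3 — remaining eigenvalues from the quadratic λ² - 12λ + 21 = 0:
  Δ = 12² - 4·21 = 144 - 84 = 60,  λ = (12 ± √60)/2 = (12 ± 7.746)/2 ≈ 9.873 or 2.127.
  Sorted: λ_1 = 9.873,  λ_2 = 7,  λ_3 = 2.127  (check: sum = 19 = tr ✓).

Step 4 — unit eigenvector for λ_1 ≈ 9.873: v spans the null space of (Sigma - λ_1 I), whose rows are
  r_1 = (-0.873, 1, -1),  r_2 = (1, -2.873, -2),  r_3 = (-1, -2, -6.873).
  v is orthogonal to every row, so take v ∝ r_1 × r_2 = ((1)·(-2) - (-1)·(-2.873), (-1)·(1) - (-0.873)·(-2), (-0.873)·(-2.873) - (1)·(1)) ≈ (-4.873, -2.746, 1.5081).
  Rescale (multiply by -1 so the first nonzero entry is positive): u = (4.873, 2.746, -1.5081).
  ||u|| = √((4.873)² + (2.746)² + (-1.5081)²) = √(33.5606) ≈ 5.7931,  v_1 = u/||u|| ≈ (0.8412, 0.474, -0.2603) (||v_1|| = 1).

λ_1 = 9.873,  λ_2 = 7,  λ_3 = 2.127;  v_1 ≈ (0.8412, 0.474, -0.2603)


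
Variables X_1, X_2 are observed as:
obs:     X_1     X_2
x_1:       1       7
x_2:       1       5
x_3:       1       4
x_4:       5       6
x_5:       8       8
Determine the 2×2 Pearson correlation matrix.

Step 1 — column means:
  mean(X_1) = (1 + 1 + 1 + 5 + 8) / 5 = 16/5 = 3.2
  mean(X_2) = (7 + 5 + 4 + 6 + 8) / 5 = 30/5 = 6

Step 2 — sample variances and covariances s[i,j] = (1/(n-1)) · Σ_k (x_{k,i} - mean_i) · (x_{k,j} - mean_j), with n-1 = 4:
  s[X_1,X_1] = ((-2.2)·(-2.2) + (-2.2)·(-2.2) + (-2.2)·(-2.2) + (1.8)·(1.8) + (4.8)·(4.8)) / 4 = 40.8/4 = 10.2
  s[X_1,X_2] = ((-2.2)·(1) + (-2.2)·(-1) + (-2.2)·(-2) + (1.8)·(0) + (4.8)·(2)) / 4 = 14/4 = 3.5
  s[X_2,X_2] = ((1)·(1) + (-1)·(-1) + (-2)·(-2) + (0)·(0) + (2)·(2)) / 4 = 10/4 = 2.5
  Sample standard deviations s_i = √(s[i,i]):
  s(X_1) = √(10.2) = 3.1937
  s(X_2) = √(2.5) = 1.5811

Step 3 — r_{ij} = s_{ij} / (s_i · s_j):
  r[X_1,X_1] = 1 (diagonal).
  r[X_1,X_2] = 3.5 / (3.1937 · 1.5811) = 3.5 / 5.0498 = 0.6931
  r[X_2,X_2] = 1 (diagonal).

R is symmetric with unit diagonal. Assembling:

R = [[1, 0.6931],
 [0.6931, 1]]


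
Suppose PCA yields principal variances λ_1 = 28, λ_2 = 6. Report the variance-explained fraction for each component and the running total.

Step 1 — total variance = trace(Sigma) = Σ λ_i = 28 + 6 = 34.

Step 2 — fraction explained by component i = λ_i / Σ λ:
  PC1: 28/34 = 0.8235
  PC2: 6/34 = 0.1765

Step 3 — cumulative fraction after k components = (λ_1 + ... + λ_k) / Σ λ:
  k = 1: 28/34 = 0.8235
  k = 2: (28 + 6)/34 = 34/34 = 1

Summary (fraction, with percent):

explained: PC1 0.8235 (82.35%), PC2 0.1765 (17.65%);  cumulative: 0.8235, 1


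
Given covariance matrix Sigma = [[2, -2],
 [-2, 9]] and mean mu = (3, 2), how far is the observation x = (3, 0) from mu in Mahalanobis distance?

Step 1 — centre the observation: (x - mu) = (0, -2).

Step 2 — invert Sigma. det(Sigma) = 2·9 - (-2)² = 14.
  Sigma^{-1} = (1/det) · [[d, -b], [-b, a]] = [[0.6429, 0.1429],
 [0.1429, 0.1429]].

Step 3 — form the quadratic (x - mu)^T · Sigma^{-1} · (x - mu):
  Sigma^{-1} · (x - mu) = (-0.2857, -0.2857).
  (x - mu)^T · [Sigma^{-1} · (x - mu)] = (0)·(-0.2857) + (-2)·(-0.2857) = 0.5714.

Step 4 — take square root: d = √(0.5714) ≈ 0.7559.

d(x, mu) = √(0.5714) ≈ 0.7559


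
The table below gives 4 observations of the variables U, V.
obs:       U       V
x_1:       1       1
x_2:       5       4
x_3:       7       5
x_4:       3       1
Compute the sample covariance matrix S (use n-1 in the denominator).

Step 1 — column means:
  mean(U) = (1 + 5 + 7 + 3) / 4 = 16/4 = 4
  mean(V) = (1 + 4 + 5 + 1) / 4 = 11/4 = 2.75

Step 2 — sample covariance S[i,j] = (1/(n-1)) · Σ_k (x_{k,i} - mean_i) · (x_{k,j} - mean_j), with n-1 = 3.
  S[U,U] = ((-3)·(-3) + (1)·(1) + (3)·(3) + (-1)·(-1)) / 3 = 20/3 = 6.6667
  S[U,V] = ((-3)·(-1.75) + (1)·(1.25) + (3)·(2.25) + (-1)·(-1.75)) / 3 = 15/3 = 5
  S[V,V] = ((-1.75)·(-1.75) + (1.25)·(1.25) + (2.25)·(2.25) + (-1.75)·(-1.75)) / 3 = 12.75/3 = 4.25

S is symmetric (S[j,i] = S[i,j]). Assembling:

S = [[6.6667, 5],
 [5, 4.25]]


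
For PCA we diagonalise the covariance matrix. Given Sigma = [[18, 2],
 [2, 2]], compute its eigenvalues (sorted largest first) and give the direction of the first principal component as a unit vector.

Step 1 — characteristic polynomial of 2×2 Sigma:
  det(Sigma - λI) = λ² - trace · λ + det = 0.
  trace = 18 + 2 = 20, det = 18·2 - (2)² = 32.
Step 2 — discriminant:
  Δ = trace² - 4·det = 400 - 128 = 272.
Step 3 — eigenvalues:
  λ = (trace ± √Δ)/2 = (20 ± 16.4924)/2,
  λ_1 = 18.2462,  λ_2 = 1.7538.

Step 4 — unit eigenvector for λ_1: solve (Sigma - λ_1 I)v = 0. First row:
  (18 - 18.2462)·v_x + (2)·v_y = 0, i.e. (-0.2462)·v_x + (2)·v_y = 0,
  so v ∝ (b, λ_1 - a) = (2, 0.2462) = u.
  ||u|| = √((2)² + (0.2462)²) = √(4.0606) ≈ 2.0151,
  v_1 = u/||u|| ≈ (0.9925, 0.1222) (||v_1|| = 1).

λ_1 = 18.2462,  λ_2 = 1.7538;  v_1 ≈ (0.9925, 0.1222)


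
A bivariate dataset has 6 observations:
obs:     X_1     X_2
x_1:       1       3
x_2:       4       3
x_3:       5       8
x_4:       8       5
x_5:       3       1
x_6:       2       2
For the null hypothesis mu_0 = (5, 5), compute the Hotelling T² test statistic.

Step 1 — sample mean vector:
  mean(X_1) = (1 + 4 + 5 + 8 + 3 + 2) / 6 = 23/6 = 3.8333
  mean(X_2) = (3 + 3 + 8 + 5 + 1 + 2) / 6 = 22/6 = 3.6667
  x̄ = (3.8333, 3.6667),  deviation x̄ - mu_0 = (3.8333, 3.6667) - (5, 5) = (-1.1667, -1.3333).

Step 2 — sample covariance matrix, S[i,j] = (1/(n-1)) · Σ_k (x_{k,i} - mean_i) · (x_{k,j} - mean_j), divisor n-1 = 5:
  S[X_1,X_1] = ((-2.8333)·(-2.8333) + (0.1667)·(0.1667) + (1.1667)·(1.1667) + (4.1667)·(4.1667) + (-0.8333)·(-0.8333) + (-1.8333)·(-1.8333)) / 5 = 30.8333/5 = 6.1667
  S[X_1,X_2] = ((-2.8333)·(-0.6667) + (0.1667)·(-0.6667) + (1.1667)·(4.3333) + (4.1667)·(1.3333) + (-0.8333)·(-2.6667) + (-1.8333)·(-1.6667)) / 5 = 17.6667/5 = 3.5333
  S[X_2,X_2] = ((-0.6667)·(-0.6667) + (-0.6667)·(-0.6667) + (4.3333)·(4.3333) + (1.3333)·(1.3333) + (-2.6667)·(-2.6667) + (-1.6667)·(-1.6667)) / 5 = 31.3333/5 = 6.2667
  S = [[6.1667, 3.5333],
 [3.5333, 6.2667]].

Step 3 — invert S. det(S) = 6.1667·6.2667 - (3.5333)² = 26.16.
  S^{-1} = (1/det) · [[d, -b], [-b, a]] = [[0.2396, -0.1351],
 [-0.1351, 0.2357]].

Step 4 — quadratic form (x̄ - mu_0)^T · S^{-1} · (x̄ - mu_0):
  S^{-1} · (x̄ - mu_0) = (-0.0994, -0.1567),
  (x̄ - mu_0)^T · [...] = (-1.1667)·(-0.0994) + (-1.3333)·(-0.1567) = 0.3249.

Step 5 — scale by n: T² = 6 · 0.3249 = 1.9495.

T² ≈ 1.9495


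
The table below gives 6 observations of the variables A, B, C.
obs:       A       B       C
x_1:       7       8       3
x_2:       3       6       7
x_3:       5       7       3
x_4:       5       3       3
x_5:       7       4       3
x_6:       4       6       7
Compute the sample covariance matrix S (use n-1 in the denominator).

Step 1 — column means:
  mean(A) = (7 + 3 + 5 + 5 + 7 + 4) / 6 = 31/6 = 5.1667
  mean(B) = (8 + 6 + 7 + 3 + 4 + 6) / 6 = 34/6 = 5.6667
  mean(C) = (3 + 7 + 3 + 3 + 3 + 7) / 6 = 26/6 = 4.3333

Step 2 — sample covariance S[i,j] = (1/(n-1)) · Σ_k (x_{k,i} - mean_i) · (x_{k,j} - mean_j), with n-1 = 5.
  S[A,A] = ((1.8333)·(1.8333) + (-2.1667)·(-2.1667) + (-0.1667)·(-0.1667) + (-0.1667)·(-0.1667) + (1.8333)·(1.8333) + (-1.1667)·(-1.1667)) / 5 = 12.8333/5 = 2.5667
  S[A,B] = ((1.8333)·(2.3333) + (-2.1667)·(0.3333) + (-0.1667)·(1.3333) + (-0.1667)·(-2.6667) + (1.8333)·(-1.6667) + (-1.1667)·(0.3333)) / 5 = 0.3333/5 = 0.0667
  S[A,C] = ((1.8333)·(-1.3333) + (-2.1667)·(2.6667) + (-0.1667)·(-1.3333) + (-0.1667)·(-1.3333) + (1.8333)·(-1.3333) + (-1.1667)·(2.6667)) / 5 = -13.3333/5 = -2.6667
  S[B,B] = ((2.3333)·(2.3333) + (0.3333)·(0.3333) + (1.3333)·(1.3333) + (-2.6667)·(-2.6667) + (-1.6667)·(-1.6667) + (0.3333)·(0.3333)) / 5 = 17.3333/5 = 3.4667
  S[B,C] = ((2.3333)·(-1.3333) + (0.3333)·(2.6667) + (1.3333)·(-1.3333) + (-2.6667)·(-1.3333) + (-1.6667)·(-1.3333) + (0.3333)·(2.6667)) / 5 = 2.6667/5 = 0.5333
  S[C,C] = ((-1.3333)·(-1.3333) + (2.6667)·(2.6667) + (-1.3333)·(-1.3333) + (-1.3333)·(-1.3333) + (-1.3333)·(-1.3333) + (2.6667)·(2.6667)) / 5 = 21.3333/5 = 4.2667

S is symmetric (S[j,i] = S[i,j]). Assembling:

S = [[2.5667, 0.0667, -2.6667],
 [0.0667, 3.4667, 0.5333],
 [-2.6667, 0.5333, 4.2667]]


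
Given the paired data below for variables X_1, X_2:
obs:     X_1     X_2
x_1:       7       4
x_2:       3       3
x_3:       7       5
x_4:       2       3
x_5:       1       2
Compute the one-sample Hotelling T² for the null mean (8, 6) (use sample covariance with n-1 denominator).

Step 1 — sample mean vector:
  mean(X_1) = (7 + 3 + 7 + 2 + 1) / 5 = 20/5 = 4
  mean(X_2) = (4 + 3 + 5 + 3 + 2) / 5 = 17/5 = 3.4
  x̄ = (4, 3.4),  deviation x̄ - mu_0 = (4, 3.4) - (8, 6) = (-4, -2.6).

Step 2 — sample covariance matrix, S[i,j] = (1/(n-1)) · Σ_k (x_{k,i} - mean_i) · (x_{k,j} - mean_j), divisor n-1 = 4:
  S[X_1,X_1] = ((3)·(3) + (-1)·(-1) + (3)·(3) + (-2)·(-2) + (-3)·(-3)) / 4 = 32/4 = 8
  S[X_1,X_2] = ((3)·(0.6) + (-1)·(-0.4) + (3)·(1.6) + (-2)·(-0.4) + (-3)·(-1.4)) / 4 = 12/4 = 3
  S[X_2,X_2] = ((0.6)·(0.6) + (-0.4)·(-0.4) + (1.6)·(1.6) + (-0.4)·(-0.4) + (-1.4)·(-1.4)) / 4 = 5.2/4 = 1.3
  S = [[8, 3],
 [3, 1.3]].

Step 3 — invert S. det(S) = 8·1.3 - (3)² = 1.4.
  S^{-1} = (1/det) · [[d, -b], [-b, a]] = [[0.9286, -2.1429],
 [-2.1429, 5.7143]].

Step 4 — quadratic form (x̄ - mu_0)^T · S^{-1} · (x̄ - mu_0):
  S^{-1} · (x̄ - mu_0) = (1.8571, -6.2857),
  (x̄ - mu_0)^T · [...] = (-4)·(1.8571) + (-2.6)·(-6.2857) = 8.9143.

Step 5 — scale by n: T² = 5 · 8.9143 = 44.5714.

T² ≈ 44.5714


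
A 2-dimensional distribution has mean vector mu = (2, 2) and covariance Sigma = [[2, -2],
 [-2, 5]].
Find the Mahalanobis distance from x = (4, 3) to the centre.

Step 1 — centre the observation: (x - mu) = (2, 1).

Step 2 — invert Sigma. det(Sigma) = 2·5 - (-2)² = 6.
  Sigma^{-1} = (1/det) · [[d, -b], [-b, a]] = [[0.8333, 0.3333],
 [0.3333, 0.3333]].

Step 3 — form the quadratic (x - mu)^T · Sigma^{-1} · (x - mu):
  Sigma^{-1} · (x - mu) = (2, 1).
  (x - mu)^T · [Sigma^{-1} · (x - mu)] = (2)·(2) + (1)·(1) = 5.

Step 4 — take square root: d = √(5) ≈ 2.2361.

d(x, mu) = √(5) ≈ 2.2361


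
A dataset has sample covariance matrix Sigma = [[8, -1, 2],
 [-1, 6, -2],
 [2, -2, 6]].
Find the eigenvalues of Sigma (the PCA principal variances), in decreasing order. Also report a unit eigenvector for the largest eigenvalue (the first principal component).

Step 1 — characteristic polynomial p(λ) = det(λI - Sigma) = λ³ - tr·λ² + c_1·λ - det, where tr = trace, c_1 = sum of the principal 2×2 minors, det = det(Sigma):
  tr = 8 + 6 + 6 = 20,
  c_1 = (8·6 - (-1)²) + (8·6 - (2)²) + (6·6 - (-2)²) = 47 + 44 + 32 = 123,
  det = 8·(6·6 - (-2)²) - (-1)·((-1)·6 - (-2)·(2)) + (2)·((-1)·(-2) - 6·(2)) = 8·(32) - (-1)·(-2) + (2)·(-10) = 234.
  So p(λ) = λ³ - 20λ² + 123λ - 234.
Step 2 — look for an integer root (rational root theorem: any rational root is an integer divisor of 234). Testing λ = 6:
  p(6) = 216 - 720 + 738 - 234 = 0  ✓
  Dividing out (λ - 6): p(λ) = (λ - 6)(λ² - 14λ + 39).
Step 3 — remaining eigenvalues from the quadratic λ² - 14λ + 39 = 0:
  Δ = 14² - 4·39 = 196 - 156 = 40,  λ = (14 ± √40)/2 = (14 ± 6.3246)/2 ≈ 10.1623 or 3.8377.
  Sorted: λ_1 = 10.1623,  λ_2 = 6,  λ_3 = 3.8377  (check: sum = 20 = tr ✓).

Step 4 — unit eigenvector for λ_1 ≈ 10.1623: v spans the null space of (Sigma - λ_1 I), whose rows are
  r_1 = (-2.1623, -1, 2),  r_2 = (-1, -4.1623, -2),  r_3 = (2, -2, -4.1623).
  v is orthogonal to every row, so take v ∝ r_1 × r_2 = ((-1)·(-2) - (2)·(-4.1623), (2)·(-1) - (-2.1623)·(-2), (-2.1623)·(-4.1623) - (-1)·(-1)) ≈ (10.3246, -6.3246, 8).
  Let u = (10.3246, -6.3246, 8).
  ||u|| = √((10.3246)² + (-6.3246)² + (8)²) = √(210.5964) ≈ 14.5119,  v_1 = u/||u|| ≈ (0.7115, -0.4358, 0.5513) (||v_1|| = 1).

λ_1 = 10.1623,  λ_2 = 6,  λ_3 = 3.8377;  v_1 ≈ (0.7115, -0.4358, 0.5513)


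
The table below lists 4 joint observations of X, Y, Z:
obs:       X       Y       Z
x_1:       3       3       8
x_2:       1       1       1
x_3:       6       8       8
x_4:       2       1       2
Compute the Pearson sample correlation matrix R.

Step 1 — column means:
  mean(X) = (3 + 1 + 6 + 2) / 4 = 12/4 = 3
  mean(Y) = (3 + 1 + 8 + 1) / 4 = 13/4 = 3.25
  mean(Z) = (8 + 1 + 8 + 2) / 4 = 19/4 = 4.75

Step 2 — sample variances and covariances s[i,j] = (1/(n-1)) · Σ_k (x_{k,i} - mean_i) · (x_{k,j} - mean_j), with n-1 = 3:
  s[X,X] = ((0)·(0) + (-2)·(-2) + (3)·(3) + (-1)·(-1)) / 3 = 14/3 = 4.6667
  s[X,Y] = ((0)·(-0.25) + (-2)·(-2.25) + (3)·(4.75) + (-1)·(-2.25)) / 3 = 21/3 = 7
  s[X,Z] = ((0)·(3.25) + (-2)·(-3.75) + (3)·(3.25) + (-1)·(-2.75)) / 3 = 20/3 = 6.6667
  s[Y,Y] = ((-0.25)·(-0.25) + (-2.25)·(-2.25) + (4.75)·(4.75) + (-2.25)·(-2.25)) / 3 = 32.75/3 = 10.9167
  s[Y,Z] = ((-0.25)·(3.25) + (-2.25)·(-3.75) + (4.75)·(3.25) + (-2.25)·(-2.75)) / 3 = 29.25/3 = 9.75
  s[Z,Z] = ((3.25)·(3.25) + (-3.75)·(-3.75) + (3.25)·(3.25) + (-2.75)·(-2.75)) / 3 = 42.75/3 = 14.25
  Sample standard deviations s_i = √(s[i,i]):
  s(X) = √(4.6667) = 2.1602
  s(Y) = √(10.9167) = 3.304
  s(Z) = √(14.25) = 3.7749

Step 3 — r_{ij} = s_{ij} / (s_i · s_j):
  r[X,X] = 1 (diagonal).
  r[X,Y] = 7 / (2.1602 · 3.304) = 7 / 7.1375 = 0.9807
  r[X,Z] = 6.6667 / (2.1602 · 3.7749) = 6.6667 / 8.1548 = 0.8175
  r[Y,Y] = 1 (diagonal).
  r[Y,Z] = 9.75 / (3.304 · 3.7749) = 9.75 / 12.4725 = 0.7817
  r[Z,Z] = 1 (diagonal).

R is symmetric with unit diagonal. Assembling:

R = [[1, 0.9807, 0.8175],
 [0.9807, 1, 0.7817],
 [0.8175, 0.7817, 1]]


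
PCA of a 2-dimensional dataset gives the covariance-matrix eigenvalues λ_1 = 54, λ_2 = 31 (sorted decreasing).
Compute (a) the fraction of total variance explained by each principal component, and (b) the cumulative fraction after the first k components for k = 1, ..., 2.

Step 1 — total variance = trace(Sigma) = Σ λ_i = 54 + 31 = 85.

Step 2 — fraction explained by component i = λ_i / Σ λ:
  PC1: 54/85 = 0.6353
  PC2: 31/85 = 0.3647

Step 3 — cumulative fraction after k components = (λ_1 + ... + λ_k) / Σ λ:
  k = 1: 54/85 = 0.6353
  k = 2: (54 + 31)/85 = 85/85 = 1

Summary (fraction, with percent):

explained: PC1 0.6353 (63.53%), PC2 0.3647 (36.47%);  cumulative: 0.6353, 1


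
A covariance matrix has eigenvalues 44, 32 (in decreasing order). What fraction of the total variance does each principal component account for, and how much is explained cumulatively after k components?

Step 1 — total variance = trace(Sigma) = Σ λ_i = 44 + 32 = 76.

Step 2 — fraction explained by component i = λ_i / Σ λ:
  PC1: 44/76 = 0.5789
  PC2: 32/76 = 0.4211

Step 3 — cumulative fraction after k components = (λ_1 + ... + λ_k) / Σ λ:
  k = 1: 44/76 = 0.5789
  k = 2: (44 + 32)/76 = 76/76 = 1

Summary (fraction, with percent):

explained: PC1 0.5789 (57.89%), PC2 0.4211 (42.11%);  cumulative: 0.5789, 1


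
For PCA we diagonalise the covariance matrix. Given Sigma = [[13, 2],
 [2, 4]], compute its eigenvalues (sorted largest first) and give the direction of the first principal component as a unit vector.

Step 1 — characteristic polynomial of 2×2 Sigma:
  det(Sigma - λI) = λ² - trace · λ + det = 0.
  trace = 13 + 4 = 17, det = 13·4 - (2)² = 48.
Step 2 — discriminant:
  Δ = trace² - 4·det = 289 - 192 = 97.
Step 3 — eigenvalues:
  λ = (trace ± √Δ)/2 = (17 ± 9.8489)/2,
  λ_1 = 13.4244,  λ_2 = 3.5756.

Step 4 — unit eigenvector for λ_1: solve (Sigma - λ_1 I)v = 0. First row:
  (13 - 13.4244)·v_x + (2)·v_y = 0, i.e. (-0.4244)·v_x + (2)·v_y = 0,
  so v ∝ (b, λ_1 - a) = (2, 0.4244) = u.
  ||u|| = √((2)² + (0.4244)²) = √(4.1801) ≈ 2.0445,
  v_1 = u/||u|| ≈ (0.9782, 0.2076) (||v_1|| = 1).

λ_1 = 13.4244,  λ_2 = 3.5756;  v_1 ≈ (0.9782, 0.2076)


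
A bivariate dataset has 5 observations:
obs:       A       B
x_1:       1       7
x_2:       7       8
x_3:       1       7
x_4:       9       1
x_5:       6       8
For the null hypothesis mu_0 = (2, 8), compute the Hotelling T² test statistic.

Step 1 — sample mean vector:
  mean(A) = (1 + 7 + 1 + 9 + 6) / 5 = 24/5 = 4.8
  mean(B) = (7 + 8 + 7 + 1 + 8) / 5 = 31/5 = 6.2
  x̄ = (4.8, 6.2),  deviation x̄ - mu_0 = (4.8, 6.2) - (2, 8) = (2.8, -1.8).

Step 2 — sample covariance matrix, S[i,j] = (1/(n-1)) · Σ_k (x_{k,i} - mean_i) · (x_{k,j} - mean_j), divisor n-1 = 4:
  S[A,A] = ((-3.8)·(-3.8) + (2.2)·(2.2) + (-3.8)·(-3.8) + (4.2)·(4.2) + (1.2)·(1.2)) / 4 = 52.8/4 = 13.2
  S[A,B] = ((-3.8)·(0.8) + (2.2)·(1.8) + (-3.8)·(0.8) + (4.2)·(-5.2) + (1.2)·(1.8)) / 4 = -21.8/4 = -5.45
  S[B,B] = ((0.8)·(0.8) + (1.8)·(1.8) + (0.8)·(0.8) + (-5.2)·(-5.2) + (1.8)·(1.8)) / 4 = 34.8/4 = 8.7
  S = [[13.2, -5.45],
 [-5.45, 8.7]].

Step 3 — invert S. det(S) = 13.2·8.7 - (-5.45)² = 85.1375.
  S^{-1} = (1/det) · [[d, -b], [-b, a]] = [[0.1022, 0.064],
 [0.064, 0.155]].

Step 4 — quadratic form (x̄ - mu_0)^T · S^{-1} · (x̄ - mu_0):
  S^{-1} · (x̄ - mu_0) = (0.1709, -0.0998),
  (x̄ - mu_0)^T · [...] = (2.8)·(0.1709) + (-1.8)·(-0.0998) = 0.6582.

Step 5 — scale by n: T² = 5 · 0.6582 = 3.2911.

T² ≈ 3.2911


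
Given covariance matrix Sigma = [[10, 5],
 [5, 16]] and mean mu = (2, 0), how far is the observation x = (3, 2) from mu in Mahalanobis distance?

Step 1 — centre the observation: (x - mu) = (1, 2).

Step 2 — invert Sigma. det(Sigma) = 10·16 - (5)² = 135.
  Sigma^{-1} = (1/det) · [[d, -b], [-b, a]] = [[0.1185, -0.037],
 [-0.037, 0.0741]].

Step 3 — form the quadratic (x - mu)^T · Sigma^{-1} · (x - mu):
  Sigma^{-1} · (x - mu) = (0.0444, 0.1111).
  (x - mu)^T · [Sigma^{-1} · (x - mu)] = (1)·(0.0444) + (2)·(0.1111) = 0.2667.

Step 4 — take square root: d = √(0.2667) ≈ 0.5164.

d(x, mu) = √(0.2667) ≈ 0.5164


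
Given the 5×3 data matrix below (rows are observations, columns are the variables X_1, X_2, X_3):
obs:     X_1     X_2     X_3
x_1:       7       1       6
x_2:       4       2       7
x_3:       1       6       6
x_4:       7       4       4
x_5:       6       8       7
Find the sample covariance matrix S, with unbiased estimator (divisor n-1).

Step 1 — column means:
  mean(X_1) = (7 + 4 + 1 + 7 + 6) / 5 = 25/5 = 5
  mean(X_2) = (1 + 2 + 6 + 4 + 8) / 5 = 21/5 = 4.2
  mean(X_3) = (6 + 7 + 6 + 4 + 7) / 5 = 30/5 = 6

Step 2 — sample covariance S[i,j] = (1/(n-1)) · Σ_k (x_{k,i} - mean_i) · (x_{k,j} - mean_j), with n-1 = 4.
  S[X_1,X_1] = ((2)·(2) + (-1)·(-1) + (-4)·(-4) + (2)·(2) + (1)·(1)) / 4 = 26/4 = 6.5
  S[X_1,X_2] = ((2)·(-3.2) + (-1)·(-2.2) + (-4)·(1.8) + (2)·(-0.2) + (1)·(3.8)) / 4 = -8/4 = -2
  S[X_1,X_3] = ((2)·(0) + (-1)·(1) + (-4)·(0) + (2)·(-2) + (1)·(1)) / 4 = -4/4 = -1
  S[X_2,X_2] = ((-3.2)·(-3.2) + (-2.2)·(-2.2) + (1.8)·(1.8) + (-0.2)·(-0.2) + (3.8)·(3.8)) / 4 = 32.8/4 = 8.2
  S[X_2,X_3] = ((-3.2)·(0) + (-2.2)·(1) + (1.8)·(0) + (-0.2)·(-2) + (3.8)·(1)) / 4 = 2/4 = 0.5
  S[X_3,X_3] = ((0)·(0) + (1)·(1) + (0)·(0) + (-2)·(-2) + (1)·(1)) / 4 = 6/4 = 1.5

S is symmetric (S[j,i] = S[i,j]). Assembling:

S = [[6.5, -2, -1],
 [-2, 8.2, 0.5],
 [-1, 0.5, 1.5]]
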